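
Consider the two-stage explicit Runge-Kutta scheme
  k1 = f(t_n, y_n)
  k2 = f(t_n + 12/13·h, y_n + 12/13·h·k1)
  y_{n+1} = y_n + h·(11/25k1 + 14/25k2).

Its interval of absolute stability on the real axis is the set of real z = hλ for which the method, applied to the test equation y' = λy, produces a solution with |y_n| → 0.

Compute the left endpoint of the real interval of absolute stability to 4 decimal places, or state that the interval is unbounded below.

Test eqn y'=λy, z=hλ:
  k1=λy_n ⇒ h·k1=z·y_n;  k2=λ(1+12/13z)y_n ⇒ h·k2=z(1+12/13z)y_n
  y_{n+1}/y_n = 1 + 11/25z + 14/25z(1+12/13z) = 1 + z + 168/325z²
  so R(z) = 1 + z + 168/325z².

Need |R(x)|<1, x<0.
x=-1.68: |R|=0.7790
R=1: x+168/325x²=0 ⇒ x=−325/168=-1.9345; min R=1−1/(4·168/325)=0.5164>−1
Confirm numerically:
  x=-1.441: |R|=0.63238 <1
  x=-1.346: |R|=0.59052 <1
  x=-1.029: |R|=0.51834 <1
  x=-2.349: |R|=1.50328 >1
  x=-2.195: |R|=1.29555 >1
So |R|<1 on (-1.9345, 0).

left endpoint -1.9345.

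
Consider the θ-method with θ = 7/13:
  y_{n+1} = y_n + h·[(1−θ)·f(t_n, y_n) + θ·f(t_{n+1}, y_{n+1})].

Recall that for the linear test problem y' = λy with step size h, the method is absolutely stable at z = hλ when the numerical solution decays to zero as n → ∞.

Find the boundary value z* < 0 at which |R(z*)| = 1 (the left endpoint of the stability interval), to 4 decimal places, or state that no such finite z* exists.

(−∞, 0) — no finite endpoint.

On y'=λy, z=hλ:
  y_{n+1} = y_n + z·[6/13·y_n + 7/13·y_{n+1}] ⇒ (1 − 7/13z)y_{n+1} = (1 + 6/13z)y_n
  so R(z) = (1 + 6/13z)/(1 − 7/13z).

Boundary: |R(x)|=1, x<0.
x=-0.66: |R|=0.5131
x=-2: |R|=0.0370
x=-10: |R|=0.5663
x=-100: |R|=0.8233
θ=7/13≥1/2 ⇒ |1+6/13x|<|1−7/13x| ∀x<0 ⇒ unbounded interval.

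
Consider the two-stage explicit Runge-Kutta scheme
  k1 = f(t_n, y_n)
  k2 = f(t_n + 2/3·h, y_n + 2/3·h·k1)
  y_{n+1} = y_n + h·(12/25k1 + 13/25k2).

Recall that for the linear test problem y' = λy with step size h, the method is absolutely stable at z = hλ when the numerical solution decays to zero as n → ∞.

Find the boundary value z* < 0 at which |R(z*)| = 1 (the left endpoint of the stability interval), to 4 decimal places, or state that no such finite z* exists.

z* = -2.8846.

Set f=λy, z=hλ:
  k1=λy_n ⇒ h·k1=z·y_n;  k2=λ(1+2/3z)y_n ⇒ h·k2=z(1+2/3z)y_n
  y_{n+1}/y_n = 1 + 12/25z + 13/25z(1+2/3z) = 1 + z + 26/75z²
  so R(z) = 1 + z + 26/75z².

Solve |R(x)|<1 on ℝ⁻.
x=-1.31: |R|=0.2849
R=1: x+26/75x²=0 ⇒ x=−75/26=-2.8846; min R=1−1/(4·26/75)=0.2788>−1
Confirm numerically:
  x=-2.620: |R|=0.75966 <1
  x=-2.601: |R|=0.74427 <1
  x=-2.315: |R|=0.54286 <1
  x=-2.221: |R|=0.48905 <1
  x=-3.145: |R|=1.28389 >1
  x=-2.988: |R|=1.10709 >1
Stable set (-2.8846, 0).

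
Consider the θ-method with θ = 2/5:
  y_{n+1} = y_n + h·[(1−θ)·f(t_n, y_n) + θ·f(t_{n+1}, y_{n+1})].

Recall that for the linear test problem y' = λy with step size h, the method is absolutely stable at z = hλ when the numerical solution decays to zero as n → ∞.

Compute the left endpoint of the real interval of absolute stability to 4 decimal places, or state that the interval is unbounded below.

z* = -10.0000.

With y'=λy (z=hλ):
  y_{n+1} = y_n + z·[3/5·y_n + 2/5·y_{n+1}] ⇒ (1 − 2/5z)y_{n+1} = (1 + 3/5z)y_n
  R(z) = (1 + 3/5z)/(1 − 2/5z).

Need |R(x)|<1, x<0.
x=-0.84: |R|=0.3713
R=−1: 1+3/5x = −1+2/5x ⇒ -1/5x=2 ⇒ x=2/(-1/5)=-10.0000
Confirm numerically:
  x=-9.958: |R|=0.99831 <1
  x=-8.398: |R|=0.92650 <1
  x=-8.383: |R|=0.92571 <1
  x=-10.355: |R|=1.01381 >1
  x=-10.141: |R|=1.00558 >1
Stable set (-10.0000, 0).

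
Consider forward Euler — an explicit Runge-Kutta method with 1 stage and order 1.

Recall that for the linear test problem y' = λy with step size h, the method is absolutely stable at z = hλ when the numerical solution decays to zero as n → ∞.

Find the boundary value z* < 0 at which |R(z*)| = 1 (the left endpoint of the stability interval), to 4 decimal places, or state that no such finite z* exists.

left endpoint -2.0000.

On y'=λy, z=hλ:
  order 1, 1-stage ⇒ R(z)=1+z
  (e.g. R(-1.61)=-0.61000, |R|=0.61000)

Find x<0 with |R(x)|<1.
x=-1.61: |R|=0.6100
|R(-1.97)|=0.9700 |R(-0.91)|=0.0900 |R(-0.53)|=0.4700
Bisect:
  x_lo=-2.6646 |R|=1.6646  x_hi=-0.1398 |R|=0.8602
  mid=-1.40221 |R|=0.40221 →hi
  mid=-2.03340 |R|=1.03340 →lo
  mid=-1.71780 |R|=0.71780 →hi
  mid=-1.87560 |R|=0.87560 →hi
  mid=-1.95450 |R|=0.95450 →hi
  mid=-1.99395 |R|=0.99395 →hi
  mid=-2.01367 |R|=1.01367 →lo
  mid=-2.00381 |R|=1.00381 →lo
  ...
  [-2.00011,-1.99996] ⇒ x*=-2.0000
Stable set (-2.0000, 0).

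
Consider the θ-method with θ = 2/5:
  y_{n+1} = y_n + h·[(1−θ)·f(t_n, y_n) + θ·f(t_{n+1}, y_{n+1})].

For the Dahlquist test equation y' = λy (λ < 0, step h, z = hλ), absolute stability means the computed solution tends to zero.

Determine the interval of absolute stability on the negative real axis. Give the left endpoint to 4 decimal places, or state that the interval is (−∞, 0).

With y'=λy (z=hλ):
  y_{n+1} = y_n + z·[3/5·y_n + 2/5·y_{n+1}] ⇒ (1 − 2/5z)y_{n+1} = (1 + 3/5z)y_n
  so R(z) = (1 + 3/5z)/(1 − 2/5z).

Find x<0 with |R(x)|<1.
x=-0.36: |R|=0.6853
R=−1: 1+3/5x = −1+2/5x ⇒ -1/5x=2 ⇒ x=2/(-1/5)=-10.0000
Confirm numerically:
  x=-9.753: |R|=0.98992 <1
  x=-8.829: |R|=0.94832 <1
  x=-4.040: |R|=0.54434 <1
  x=-10.423: |R|=1.01637 >1
  x=-10.236: |R|=1.00927 >1
So |R|<1 on (-10.0000, 0).

(-10.0000, 0).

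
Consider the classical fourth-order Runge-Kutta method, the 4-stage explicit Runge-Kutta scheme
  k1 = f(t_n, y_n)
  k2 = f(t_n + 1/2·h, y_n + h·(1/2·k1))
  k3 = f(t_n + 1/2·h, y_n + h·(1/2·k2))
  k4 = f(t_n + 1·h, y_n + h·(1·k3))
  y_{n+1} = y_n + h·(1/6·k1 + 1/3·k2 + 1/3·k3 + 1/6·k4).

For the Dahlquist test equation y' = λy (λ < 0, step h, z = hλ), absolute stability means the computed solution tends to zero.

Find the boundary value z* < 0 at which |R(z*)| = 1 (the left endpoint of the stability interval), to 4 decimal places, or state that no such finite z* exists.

On y'=λy, z=hλ:
  order 4, 4-stage ⇒ R(z)=1+z+z^2/2+z^3/6+z^4/24
  (e.g. R(-1.62)=0.27059, |R|=0.27059)

Boundary: |R(x)|=1, x<0.
x=-1.62: |R|=0.2706
|R(-2.88)|=1.1524 |R(-1.57)|=0.2706 |R(-0.56)|=0.5716
Bisect:
  x_lo=-3.5376 |R|=2.8667  x_hi=-0.3139 |R|=0.7306
  mid=-1.92576 |R|=0.31128 →hi
  mid=-2.73167 |R|=0.92212 →hi
  mid=-3.13463 |R|=1.66773 →lo
  mid=-2.93315 |R|=1.24678 →lo
  mid=-2.83241 |R|=1.07339 →lo
  mid=-2.78204 |R|=0.99511 →hi
  mid=-2.80722 |R|=1.03357 →lo
  mid=-2.79463 |R|=1.01417 →lo
  mid=-2.78834 |R|=1.00460 →lo
  ...
  [-2.78539,-2.78519] ⇒ x*=-2.7853
Stable set (-2.7853, 0).

z* = -2.7853.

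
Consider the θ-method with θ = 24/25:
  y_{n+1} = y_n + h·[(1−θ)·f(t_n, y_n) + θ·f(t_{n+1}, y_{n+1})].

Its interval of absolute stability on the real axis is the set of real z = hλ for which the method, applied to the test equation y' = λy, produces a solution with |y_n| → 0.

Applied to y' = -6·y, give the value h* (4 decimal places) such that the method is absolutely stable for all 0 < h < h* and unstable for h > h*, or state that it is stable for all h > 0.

unbounded; (−∞, 0). Any h>0 works for λ=-6.

Set f=λy, z=hλ:
  y_{n+1} = y_n + z·[1/25·y_n + 24/25·y_{n+1}] ⇒ (1 − 24/25z)y_{n+1} = (1 + 1/25z)y_n
  Hence R(z) = (1 + 1/25z)/(1 − 24/25z).

Need |R(x)|<1, x<0.
x=-0.57: |R|=0.6316
x=-2: |R|=0.3151
x=-10: |R|=0.0566
x=-100: |R|=0.0309
θ=24/25≥1/2 ⇒ |1+1/25x|<|1−24/25x| ∀x<0 ⇒ unbounded interval.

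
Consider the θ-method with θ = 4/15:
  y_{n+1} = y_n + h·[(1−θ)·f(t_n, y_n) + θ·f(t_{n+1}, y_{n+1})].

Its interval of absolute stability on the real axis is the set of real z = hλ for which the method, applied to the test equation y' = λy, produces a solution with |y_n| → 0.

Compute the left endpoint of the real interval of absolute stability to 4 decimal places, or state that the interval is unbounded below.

Set f=λy, z=hλ:
  y_{n+1} = y_n + z·[11/15·y_n + 4/15·y_{n+1}] ⇒ (1 − 4/15z)y_{n+1} = (1 + 11/15z)y_n
  R(z) = (1 + 11/15z)/(1 − 4/15z).

Boundary: |R(x)|=1, x<0.
x=-0.51: |R|=0.5511
R=−1: 1+11/15x = −1+4/15x ⇒ -7/15x=2 ⇒ x=2/(-7/15)=-4.2857
Confirm numerically:
  x=-3.755: |R|=0.87625 <1
  x=-3.316: |R|=0.75984 <1
  x=-2.259: |R|=0.40976 <1
  x=-4.689: |R|=1.08363 >1
  x=-4.436: |R|=1.03213 >1
So |R|<1 on (-4.2857, 0).

left endpoint -4.2857.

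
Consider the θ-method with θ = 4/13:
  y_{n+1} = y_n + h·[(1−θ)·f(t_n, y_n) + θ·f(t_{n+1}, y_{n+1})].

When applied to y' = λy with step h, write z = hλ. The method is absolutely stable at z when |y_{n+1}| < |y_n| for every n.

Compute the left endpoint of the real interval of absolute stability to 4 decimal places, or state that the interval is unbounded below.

z* = -5.2000.

Set f=λy, z=hλ:
  y_{n+1} = y_n + z·[9/13·y_n + 4/13·y_{n+1}] ⇒ (1 − 4/13z)y_{n+1} = (1 + 9/13z)y_n
  ⇒ R(z) = (1 + 9/13z)/(1 − 4/13z).

Need |R(x)|<1, x<0.
x=-1.2: |R|=0.1236
R=−1: 1+9/13x = −1+4/13x ⇒ -5/13x=2 ⇒ x=2/(-5/13)=-5.2000
Confirm numerically:
  x=-3.695: |R|=0.72912 <1
  x=-3.148: |R|=0.59909 <1
  x=-2.564: |R|=0.43326 <1
  x=-2.490: |R|=0.40984 <1
  x=-5.524: |R|=1.04616 >1
  x=-5.246: |R|=1.00677 >1
So |R|<1 on (-5.2000, 0).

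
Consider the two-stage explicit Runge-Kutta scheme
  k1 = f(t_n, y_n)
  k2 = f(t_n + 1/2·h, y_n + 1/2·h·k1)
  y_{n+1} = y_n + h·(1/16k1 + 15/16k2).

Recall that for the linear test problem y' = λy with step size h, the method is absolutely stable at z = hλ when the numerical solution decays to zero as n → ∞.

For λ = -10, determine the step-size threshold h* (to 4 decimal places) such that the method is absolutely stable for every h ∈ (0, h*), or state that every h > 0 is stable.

(-2.1333,0); λ=-10 ⇒ h* = (32/15)/10 = 0.2133.

Test eqn y'=λy, z=hλ:
  k1=λy_n ⇒ h·k1=z·y_n;  k2=λ(1+1/2z)y_n ⇒ h·k2=z(1+1/2z)y_n
  y_{n+1}/y_n = 1 + 1/16z + 15/16z(1+1/2z) = 1 + z + 15/32z²
  R(z) = 1 + z + 15/32z².

Need |R(x)|<1, x<0.
x=-0.53: |R|=0.6017
R=1: x+15/32x²=0 ⇒ x=−32/15=-2.1333; min R=1−1/(4·15/32)=0.4667>−1
Confirm numerically:
  x=-1.481: |R|=0.54714 <1
  x=-1.201: |R|=0.47513 <1
  x=-1.142: |R|=0.46933 <1
  x=-1.025: |R|=0.46748 <1
  x=-2.725: |R|=1.75576 >1
  x=-2.690: |R|=1.70192 >1
  x=-2.612: |R|=1.58607 >1
So |R|<1 on (-2.1333, 0).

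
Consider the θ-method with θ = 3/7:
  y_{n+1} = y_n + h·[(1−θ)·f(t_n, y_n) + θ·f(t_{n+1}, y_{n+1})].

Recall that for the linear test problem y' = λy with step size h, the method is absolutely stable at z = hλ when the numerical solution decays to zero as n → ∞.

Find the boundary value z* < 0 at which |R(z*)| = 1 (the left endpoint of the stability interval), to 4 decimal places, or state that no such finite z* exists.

On y'=λy, z=hλ:
  y_{n+1} = y_n + z·[4/7·y_n + 3/7·y_{n+1}] ⇒ (1 − 3/7z)y_{n+1} = (1 + 4/7z)y_n
  so R(z) = (1 + 4/7z)/(1 − 3/7z).

Find x<0 with |R(x)|<1.
x=-0.43: |R|=0.6369
R=−1: 1+4/7x = −1+3/7x ⇒ -1/7x=2 ⇒ x=2/(-1/7)=-14.0000
Confirm numerically:
  x=-13.442: |R|=0.98821 <1
  x=-11.335: |R|=0.93501 <1
  x=-7.717: |R|=0.79162 <1
  x=-14.400: |R|=1.00797 >1
  x=-14.280: |R|=1.00562 >1
Interval (-14.0000, 0).

left endpoint -14.0000.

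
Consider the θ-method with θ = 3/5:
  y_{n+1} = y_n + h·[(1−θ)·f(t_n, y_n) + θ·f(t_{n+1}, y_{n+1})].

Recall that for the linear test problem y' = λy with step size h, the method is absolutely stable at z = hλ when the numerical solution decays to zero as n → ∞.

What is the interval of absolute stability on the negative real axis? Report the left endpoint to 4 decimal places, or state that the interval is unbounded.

With y'=λy (z=hλ):
  y_{n+1} = y_n + z·[2/5·y_n + 3/5·y_{n+1}] ⇒ (1 − 3/5z)y_{n+1} = (1 + 2/5z)y_n
  ⇒ R(z) = (1 + 2/5z)/(1 − 3/5z).

Boundary: |R(x)|=1, x<0.
x=-1.17: |R|=0.3126
x=-2: |R|=0.0909
x=-10: |R|=0.4286
x=-100: |R|=0.6393
θ=3/5≥1/2 ⇒ |1+2/5x|<|1−3/5x| ∀x<0 ⇒ interval (−∞,0).

(−∞, 0) — no finite endpoint.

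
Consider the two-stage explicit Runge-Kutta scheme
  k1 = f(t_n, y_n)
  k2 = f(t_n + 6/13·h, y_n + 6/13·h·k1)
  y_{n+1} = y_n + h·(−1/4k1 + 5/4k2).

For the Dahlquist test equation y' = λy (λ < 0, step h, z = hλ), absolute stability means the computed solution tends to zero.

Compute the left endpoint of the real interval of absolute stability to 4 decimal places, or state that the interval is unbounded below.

On y'=λy, z=hλ:
  k1=λy_n ⇒ h·k1=z·y_n;  k2=λ(1+6/13z)y_n ⇒ h·k2=z(1+6/13z)y_n
  y_{n+1}/y_n = 1 − 1/4z + 5/4z(1+6/13z) = 1 + z + 15/26z²
  so R(z) = 1 + z + 15/26z².

Need |R(x)|<1, x<0.
x=-1.36: |R|=0.7071
R=1: x+15/26x²=0 ⇒ x=−26/15=-1.7333; min R=1−1/(4·15/26)=0.5667>−1
Confirm numerically:
  x=-1.684: |R|=0.95207 <1
  x=-1.591: |R|=0.86935 <1
  x=-1.121: |R|=0.60399 <1
  x=-0.973: |R|=0.57319 <1
  x=-2.010: |R|=1.32083 >1
  x=-1.917: |R|=1.20313 >1
Stable set (-1.7333, 0).

left endpoint -1.7333.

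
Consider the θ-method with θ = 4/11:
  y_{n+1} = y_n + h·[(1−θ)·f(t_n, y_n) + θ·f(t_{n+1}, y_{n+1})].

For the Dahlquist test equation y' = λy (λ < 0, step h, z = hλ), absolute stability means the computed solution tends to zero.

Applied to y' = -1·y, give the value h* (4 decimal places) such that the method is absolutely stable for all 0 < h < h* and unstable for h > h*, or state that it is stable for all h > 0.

(-7.3333,0); λ=-1 ⇒ h* = (22/3)/1 = 7.3333.

Set f=λy, z=hλ:
  y_{n+1} = y_n + z·[7/11·y_n + 4/11·y_{n+1}] ⇒ (1 − 4/11z)y_{n+1} = (1 + 7/11z)y_n
  ⇒ R(z) = (1 + 7/11z)/(1 − 4/11z).

Find x<0 with |R(x)|<1.
x=-1.49: |R|=0.0336
R=−1: 1+7/11x = −1+4/11x ⇒ -3/11x=2 ⇒ x=2/(-3/11)=-7.3333
Confirm numerically:
  x=-6.957: |R|=0.97092 <1
  x=-6.776: |R|=0.95612 <1
  x=-6.080: |R|=0.89354 <1
  x=-7.725: |R|=1.02804 >1
  x=-7.487: |R|=1.01126 >1
So |R|<1 on (-7.3333, 0).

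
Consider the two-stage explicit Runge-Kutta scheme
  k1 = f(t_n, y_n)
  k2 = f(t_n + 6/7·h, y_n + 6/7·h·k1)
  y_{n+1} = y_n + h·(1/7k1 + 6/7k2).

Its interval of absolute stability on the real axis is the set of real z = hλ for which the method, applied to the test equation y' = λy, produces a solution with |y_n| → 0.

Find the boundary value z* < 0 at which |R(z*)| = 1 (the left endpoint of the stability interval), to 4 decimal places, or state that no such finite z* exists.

With y'=λy (z=hλ):
  k1=λy_n ⇒ h·k1=z·y_n;  k2=λ(1+6/7z)y_n ⇒ h·k2=z(1+6/7z)y_n
  y_{n+1}/y_n = 1 + 1/7z + 6/7z(1+6/7z) = 1 + z + 36/49z²
  so R(z) = 1 + z + 36/49z².

Boundary: |R(x)|=1, x<0.
x=-0.35: |R|=0.7400
R=1: x+36/49x²=0 ⇒ x=−49/36=-1.3611; min R=1−1/(4·36/49)=0.6597>−1
Confirm numerically:
  x=-0.997: |R|=0.73329 <1
  x=-0.738: |R|=0.66215 <1
  x=-0.634: |R|=0.66131 <1
  x=-0.612: |R|=0.66318 <1
  x=-1.761: |R|=1.51737 >1
  x=-1.653: |R|=1.35448 >1
  x=-1.564: |R|=1.23313 >1
So |R|<1 on (-1.3611, 0).

z* = -1.3611.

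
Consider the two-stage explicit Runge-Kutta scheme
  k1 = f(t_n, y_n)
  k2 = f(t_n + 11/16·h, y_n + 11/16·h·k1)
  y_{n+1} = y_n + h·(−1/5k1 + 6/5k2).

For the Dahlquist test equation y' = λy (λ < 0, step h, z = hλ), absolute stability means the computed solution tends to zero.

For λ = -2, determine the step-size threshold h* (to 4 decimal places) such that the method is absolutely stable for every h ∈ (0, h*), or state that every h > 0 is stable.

On y'=λy, z=hλ:
  k1=λy_n ⇒ h·k1=z·y_n;  k2=λ(1+11/16z)y_n ⇒ h·k2=z(1+11/16z)y_n
  y_{n+1}/y_n = 1 − 1/5z + 6/5z(1+11/16z) = 1 + z + 33/40z²
  so R(z) = 1 + z + 33/40z².

Boundary: |R(x)|=1, x<0.
x=-1.15: |R|=0.9411
R=1: x+33/40x²=0 ⇒ x=−40/33=-1.2121; min R=1−1/(4·33/40)=0.6970>−1
Confirm numerically:
  x=-1.147: |R|=0.93838 <1
  x=-1.117: |R|=0.91234 <1
  x=-1.054: |R|=0.86251 <1
  x=-1.811: |R|=1.89477 >1
  x=-1.353: |R|=1.15725 >1
Interval (-1.2121, 0).

(-1.2121,0); λ=-2 ⇒ h* = (40/33)/2 = 0.6061.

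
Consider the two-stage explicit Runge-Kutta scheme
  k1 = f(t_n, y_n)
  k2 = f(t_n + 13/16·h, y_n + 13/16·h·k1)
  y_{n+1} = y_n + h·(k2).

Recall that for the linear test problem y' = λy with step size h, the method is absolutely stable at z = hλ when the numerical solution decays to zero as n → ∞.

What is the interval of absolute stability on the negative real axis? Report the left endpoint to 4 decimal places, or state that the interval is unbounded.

z∈(-1.2308,0).

With y'=λy (z=hλ):
  k1=λy_n ⇒ h·k1=z·y_n;  k2=λ(1+13/16z)y_n ⇒ h·k2=z(1+13/16z)y_n
  y_{n+1}/y_n = 1 + z(1+13/16z) = 1 + z + 13/16z²
  so R(z) = 1 + z + 13/16z².

Boundary: |R(x)|=1, x<0.
x=-0.49: |R|=0.7051
R=1: x+13/16x²=0 ⇒ x=−16/13=-1.2308; min R=1−1/(4·13/16)=0.6923>−1
Confirm numerically:
  x=-1.121: |R|=0.90002 <1
  x=-1.007: |R|=0.81691 <1
  x=-0.548: |R|=0.69600 <1
  x=-1.829: |R|=1.88901 >1
  x=-1.653: |R|=1.56708 >1
  x=-1.479: |R|=1.29830 >1
Stable set (-1.2308, 0).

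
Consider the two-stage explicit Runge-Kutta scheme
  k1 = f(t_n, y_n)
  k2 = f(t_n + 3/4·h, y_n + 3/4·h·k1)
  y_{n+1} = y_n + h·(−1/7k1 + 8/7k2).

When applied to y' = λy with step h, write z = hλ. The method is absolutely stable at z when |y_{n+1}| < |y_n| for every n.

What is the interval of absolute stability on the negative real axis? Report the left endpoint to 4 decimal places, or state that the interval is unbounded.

Test eqn y'=λy, z=hλ:
  k1=λy_n ⇒ h·k1=z·y_n;  k2=λ(1+3/4z)y_n ⇒ h·k2=z(1+3/4z)y_n
  y_{n+1}/y_n = 1 − 1/7z + 8/7z(1+3/4z) = 1 + z + 6/7z²
  R(z) = 1 + z + 6/7z².

Need |R(x)|<1, x<0.
x=-1.77: |R|=1.9153
R=1: x+6/7x²=0 ⇒ x=−7/6=-1.1667; min R=1−1/(4·6/7)=0.7083>−1
Confirm numerically:
  x=-0.963: |R|=0.83189 <1
  x=-0.957: |R|=0.82801 <1
  x=-0.862: |R|=0.77489 <1
  x=-0.626: |R|=0.70989 <1
  x=-1.435: |R|=1.33005 >1
  x=-1.322: |R|=1.17601 >1
Stable set (-1.1667, 0).

(-1.1667, 0).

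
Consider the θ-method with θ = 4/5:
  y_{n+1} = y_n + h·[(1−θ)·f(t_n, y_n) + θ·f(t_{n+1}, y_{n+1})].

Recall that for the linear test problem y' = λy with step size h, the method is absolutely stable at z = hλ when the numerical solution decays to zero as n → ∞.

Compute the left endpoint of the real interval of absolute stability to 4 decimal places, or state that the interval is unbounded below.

On y'=λy, z=hλ:
  y_{n+1} = y_n + z·[1/5·y_n + 4/5·y_{n+1}] ⇒ (1 − 4/5z)y_{n+1} = (1 + 1/5z)y_n
  ⇒ R(z) = (1 + 1/5z)/(1 − 4/5z).

Need |R(x)|<1, x<0.
x=-1.37: |R|=0.3464
x=-2: |R|=0.2308
x=-10: |R|=0.1111
x=-100: |R|=0.2346
θ=4/5≥1/2 ⇒ |1+1/5x|<|1−4/5x| ∀x<0 ⇒ stable on all of ℝ⁻.

(−∞, 0) — no finite endpoint.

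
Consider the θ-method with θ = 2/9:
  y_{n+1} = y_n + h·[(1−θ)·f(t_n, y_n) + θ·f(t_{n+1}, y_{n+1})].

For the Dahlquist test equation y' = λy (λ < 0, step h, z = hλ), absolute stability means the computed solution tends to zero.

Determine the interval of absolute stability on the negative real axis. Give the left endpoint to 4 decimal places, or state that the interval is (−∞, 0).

On y'=λy, z=hλ:
  y_{n+1} = y_n + z·[7/9·y_n + 2/9·y_{n+1}] ⇒ (1 − 2/9z)y_{n+1} = (1 + 7/9z)y_n
  R(z) = (1 + 7/9z)/(1 − 2/9z).

Need |R(x)|<1, x<0.
x=-1.5: |R|=0.1250
R=−1: 1+7/9x = −1+2/9x ⇒ -5/9x=2 ⇒ x=2/(-5/9)=-3.6000
Confirm numerically:
  x=-3.406: |R|=0.93865 <1
  x=-2.699: |R|=0.68711 <1
  x=-1.649: |R|=0.20678 <1
  x=-3.960: |R|=1.10638 >1
  x=-3.869: |R|=1.08036 >1
  x=-3.648: |R|=1.01473 >1
So |R|<1 on (-3.6000, 0).

(-3.6000, 0).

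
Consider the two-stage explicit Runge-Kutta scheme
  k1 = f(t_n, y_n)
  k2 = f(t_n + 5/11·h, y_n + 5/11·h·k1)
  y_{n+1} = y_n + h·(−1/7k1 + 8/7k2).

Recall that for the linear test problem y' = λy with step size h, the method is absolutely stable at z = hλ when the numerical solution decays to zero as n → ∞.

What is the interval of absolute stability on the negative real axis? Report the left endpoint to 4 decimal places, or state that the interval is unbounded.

On y'=λy, z=hλ:
  k1=λy_n ⇒ h·k1=z·y_n;  k2=λ(1+5/11z)y_n ⇒ h·k2=z(1+5/11z)y_n
  y_{n+1}/y_n = 1 − 1/7z + 8/7z(1+5/11z) = 1 + z + 40/77z²
  so R(z) = 1 + z + 40/77z².

Solve |R(x)|<1 on ℝ⁻.
x=-0.64: |R|=0.5728
R=1: x+40/77x²=0 ⇒ x=−77/40=-1.9250; min R=1−1/(4·40/77)=0.5188>−1
Confirm numerically:
  x=-1.902: |R|=0.97727 <1
  x=-1.812: |R|=0.89363 <1
  x=-1.507: |R|=0.67277 <1
  x=-1.485: |R|=0.66057 <1
  x=-2.398: |R|=1.58922 >1
  x=-2.322: |R|=1.47887 >1
  x=-2.232: |R|=1.35596 >1
So |R|<1 on (-1.9250, 0).

(-1.9250, 0).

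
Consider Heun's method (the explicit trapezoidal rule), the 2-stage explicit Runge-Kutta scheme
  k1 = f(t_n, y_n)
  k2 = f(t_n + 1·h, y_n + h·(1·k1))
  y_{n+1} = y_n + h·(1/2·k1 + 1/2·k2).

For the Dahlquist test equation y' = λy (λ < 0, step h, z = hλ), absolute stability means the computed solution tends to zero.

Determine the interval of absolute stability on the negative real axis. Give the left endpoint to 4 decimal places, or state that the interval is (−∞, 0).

z∈(-2.0000,0).

Set f=λy, z=hλ:
  order 2, 2-stage ⇒ R(z)=1+z+z^2/2
  (e.g. R(-1.45)=0.60125, |R|=0.60125)

Solve |R(x)|<1 on ℝ⁻.
x=-1.45: |R|=0.6013
|R(-2.36)|=1.4248 |R(-1.18)|=0.5162 |R(-0.73)|=0.5364
Bisect:
  x_lo=-2.8082 |R|=2.1348  x_hi=-0.1134 |R|=0.8931
  mid=-1.46077 |R|=0.60615 →hi
  mid=-2.13447 |R|=1.14352 →lo
  mid=-1.79762 |R|=0.81810 →hi
  mid=-1.96605 |R|=0.96663 →hi
  mid=-2.05026 |R|=1.05152 →lo
  mid=-2.00816 |R|=1.00819 →lo
  mid=-1.98710 |R|=0.98719 →hi
  mid=-1.99763 |R|=0.99763 →hi
  ...
  [-2.00010,-1.99993] ⇒ x*=-2.0000
Interval (-2.0000, 0).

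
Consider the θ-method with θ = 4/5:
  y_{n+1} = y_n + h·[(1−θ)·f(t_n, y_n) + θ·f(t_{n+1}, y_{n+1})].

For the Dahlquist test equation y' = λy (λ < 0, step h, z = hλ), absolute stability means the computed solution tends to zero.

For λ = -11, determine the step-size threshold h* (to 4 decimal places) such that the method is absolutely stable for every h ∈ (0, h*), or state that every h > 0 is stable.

With y'=λy (z=hλ):
  y_{n+1} = y_n + z·[1/5·y_n + 4/5·y_{n+1}] ⇒ (1 − 4/5z)y_{n+1} = (1 + 1/5z)y_n
  Hence R(z) = (1 + 1/5z)/(1 − 4/5z).

Find x<0 with |R(x)|<1.
x=-1.29: |R|=0.3652
x=-2: |R|=0.2308
x=-10: |R|=0.1111
x=-100: |R|=0.2346
θ=4/5≥1/2 ⇒ |1+1/5x|<|1−4/5x| ∀x<0 ⇒ stable on all of ℝ⁻.

unbounded; (−∞, 0). Any h>0 works for λ=-11.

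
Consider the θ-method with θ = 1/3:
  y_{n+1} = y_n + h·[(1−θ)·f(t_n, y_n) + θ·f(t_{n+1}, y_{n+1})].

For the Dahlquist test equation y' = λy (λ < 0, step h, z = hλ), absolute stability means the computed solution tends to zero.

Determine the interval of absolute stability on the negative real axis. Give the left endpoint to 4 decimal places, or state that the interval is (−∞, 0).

(-6.0000, 0).

On y'=λy, z=hλ:
  y_{n+1} = y_n + z·[2/3·y_n + 1/3·y_{n+1}] ⇒ (1 − 1/3z)y_{n+1} = (1 + 2/3z)y_n
  Hence R(z) = (1 + 2/3z)/(1 − 1/3z).

Need |R(x)|<1, x<0.
x=-0.71: |R|=0.4259
R=−1: 1+2/3x = −1+1/3x ⇒ -1/3x=2 ⇒ x=2/(-1/3)=-6.0000
Confirm numerically:
  x=-5.625: |R|=0.95652 <1
  x=-5.546: |R|=0.94688 <1
  x=-3.779: |R|=0.67237 <1
  x=-6.567: |R|=1.05927 >1
  x=-6.364: |R|=1.03887 >1
  x=-6.210: |R|=1.02280 >1
Stable set (-6.0000, 0).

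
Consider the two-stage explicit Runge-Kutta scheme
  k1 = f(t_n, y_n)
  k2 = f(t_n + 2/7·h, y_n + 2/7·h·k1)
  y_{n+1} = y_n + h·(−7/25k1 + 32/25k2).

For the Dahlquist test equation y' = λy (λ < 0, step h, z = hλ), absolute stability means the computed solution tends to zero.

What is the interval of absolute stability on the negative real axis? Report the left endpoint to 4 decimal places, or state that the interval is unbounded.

Test eqn y'=λy, z=hλ:
  k1=λy_n ⇒ h·k1=z·y_n;  k2=λ(1+2/7z)y_n ⇒ h·k2=z(1+2/7z)y_n
  y_{n+1}/y_n = 1 − 7/25z + 32/25z(1+2/7z) = 1 + z + 64/175z²
  ⇒ R(z) = 1 + z + 64/175z².

Solve |R(x)|<1 on ℝ⁻.
x=-1.43: |R|=0.3178
R=1: x+64/175x²=0 ⇒ x=−175/64=-2.7344; min R=1−1/(4·64/175)=0.3164>−1
Confirm numerically:
  x=-2.186: |R|=0.56160 <1
  x=-1.847: |R|=0.40060 <1
  x=-1.417: |R|=0.31731 <1
  x=-3.091: |R|=1.40314 >1
  x=-2.972: |R|=1.25828 >1
Stable set (-2.7344, 0).

(-2.7344, 0).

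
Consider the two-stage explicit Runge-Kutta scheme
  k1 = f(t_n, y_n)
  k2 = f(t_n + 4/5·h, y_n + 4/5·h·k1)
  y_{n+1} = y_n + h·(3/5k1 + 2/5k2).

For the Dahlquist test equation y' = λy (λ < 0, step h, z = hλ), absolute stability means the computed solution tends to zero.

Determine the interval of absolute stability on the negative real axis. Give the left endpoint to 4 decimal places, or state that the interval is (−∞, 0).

On y'=λy, z=hλ:
  k1=λy_n ⇒ h·k1=z·y_n;  k2=λ(1+4/5z)y_n ⇒ h·k2=z(1+4/5z)y_n
  y_{n+1}/y_n = 1 + 3/5z + 2/5z(1+4/5z) = 1 + z + 8/25z²
  R(z) = 1 + z + 8/25z².

Need |R(x)|<1, x<0.
x=-1.54: |R|=0.2189
R=1: x+8/25x²=0 ⇒ x=−25/8=-3.1250; min R=1−1/(4·8/25)=0.2188>−1
Confirm numerically:
  x=-2.428: |R|=0.45846 <1
  x=-1.826: |R|=0.24097 <1
  x=-1.607: |R|=0.21938 <1
  x=-3.678: |R|=1.65086 >1
  x=-3.271: |R|=1.15282 >1
Stable set (-3.1250, 0).

z∈(-3.1250,0).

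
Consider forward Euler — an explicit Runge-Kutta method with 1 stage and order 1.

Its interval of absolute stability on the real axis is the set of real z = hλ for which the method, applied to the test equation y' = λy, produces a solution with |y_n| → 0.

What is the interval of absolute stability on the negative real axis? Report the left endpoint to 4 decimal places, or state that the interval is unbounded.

Test eqn y'=λy, z=hλ:
  order 1, 1-stage ⇒ R(z)=1+z
  (e.g. R(-1.52)=-0.52000, |R|=0.52000)

Boundary: |R(x)|=1, x<0.
x=-1.52: |R|=0.5200
|R(-1.56)|=0.5600 |R(-1.41)|=0.4100 |R(-1.27)|=0.2700
Bisect:
  x_lo=-2.6839 |R|=1.6839  x_hi=-0.3213 |R|=0.6787
  mid=-1.50257 |R|=0.50257 →hi
  mid=-2.09321 |R|=1.09321 →lo
  mid=-1.79789 |R|=0.79789 →hi
  mid=-1.94555 |R|=0.94555 →hi
  mid=-2.01938 |R|=1.01938 →lo
  mid=-1.98247 |R|=0.98247 →hi
  mid=-2.00092 |R|=1.00092 →lo
  mid=-1.99170 |R|=0.99170 →hi
  mid=-1.99631 |R|=0.99631 →hi
  ...
  [-2.00006,-1.99991] ⇒ x*=-2.0000
Stable set (-2.0000, 0).

z∈(-2.0000,0).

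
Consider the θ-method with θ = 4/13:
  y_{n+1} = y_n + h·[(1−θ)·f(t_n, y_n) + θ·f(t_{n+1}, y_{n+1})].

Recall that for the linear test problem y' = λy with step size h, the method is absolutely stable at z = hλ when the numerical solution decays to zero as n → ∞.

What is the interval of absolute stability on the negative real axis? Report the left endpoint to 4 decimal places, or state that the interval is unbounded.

Set f=λy, z=hλ:
  y_{n+1} = y_n + z·[9/13·y_n + 4/13·y_{n+1}] ⇒ (1 − 4/13z)y_{n+1} = (1 + 9/13z)y_n
  Hence R(z) = (1 + 9/13z)/(1 − 4/13z).

Find x<0 with |R(x)|<1.
x=-0.83: |R|=0.3388
R=−1: 1+9/13x = −1+4/13x ⇒ -5/13x=2 ⇒ x=2/(-5/13)=-5.2000
Confirm numerically:
  x=-5.098: |R|=0.98473 <1
  x=-4.639: |R|=0.91111 <1
  x=-4.030: |R|=0.79911 <1
  x=-2.830: |R|=0.51275 <1
  x=-5.621: |R|=1.05932 >1
  x=-5.546: |R|=1.04917 >1
  x=-5.222: |R|=1.00325 >1
Interval (-5.2000, 0).

z∈(-5.2000,0).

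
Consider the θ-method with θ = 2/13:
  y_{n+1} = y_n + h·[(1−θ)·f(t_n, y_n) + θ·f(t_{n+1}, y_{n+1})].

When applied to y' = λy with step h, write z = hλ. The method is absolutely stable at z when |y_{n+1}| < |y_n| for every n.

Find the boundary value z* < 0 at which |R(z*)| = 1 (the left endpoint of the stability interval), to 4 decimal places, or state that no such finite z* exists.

Test eqn y'=λy, z=hλ:
  y_{n+1} = y_n + z·[11/13·y_n + 2/13·y_{n+1}] ⇒ (1 − 2/13z)y_{n+1} = (1 + 11/13z)y_n
  R(z) = (1 + 11/13z)/(1 − 2/13z).

Find x<0 with |R(x)|<1.
x=-1: |R|=0.1333
R=−1: 1+11/13x = −1+2/13x ⇒ -9/13x=2 ⇒ x=2/(-9/13)=-2.8889
Confirm numerically:
  x=-2.587: |R|=0.85050 <1
  x=-2.443: |R|=0.77563 <1
  x=-1.375: |R|=0.13492 <1
  x=-3.482: |R|=1.26738 >1
  x=-3.277: |R|=1.17863 >1
  x=-2.942: |R|=1.02531 >1
Stable set (-2.8889, 0).

left endpoint -2.8889.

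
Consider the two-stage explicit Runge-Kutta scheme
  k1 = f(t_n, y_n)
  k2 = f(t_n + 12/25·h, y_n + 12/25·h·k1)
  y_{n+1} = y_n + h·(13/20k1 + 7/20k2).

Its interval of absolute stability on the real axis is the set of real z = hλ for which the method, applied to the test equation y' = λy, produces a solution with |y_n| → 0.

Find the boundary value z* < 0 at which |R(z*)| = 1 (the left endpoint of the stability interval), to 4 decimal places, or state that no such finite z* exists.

left endpoint -5.9524.

Test eqn y'=λy, z=hλ:
  k1=λy_n ⇒ h·k1=z·y_n;  k2=λ(1+12/25z)y_n ⇒ h·k2=z(1+12/25z)y_n
  y_{n+1}/y_n = 1 + 13/20z + 7/20z(1+12/25z) = 1 + z + 21/125z²
  so R(z) = 1 + z + 21/125z².

Need |R(x)|<1, x<0.
x=-1.02: |R|=0.1548
R=1: x+21/125x²=0 ⇒ x=−125/21=-5.9524; min R=1−1/(4·21/125)=-0.4881>−1
Confirm numerically:
  x=-4.531: |R|=0.08197 <1
  x=-4.073: |R|=0.28599 <1
  x=-3.926: |R|=0.33654 <1
  x=-2.702: |R|=0.47546 <1
  x=-6.467: |R|=1.55911 >1
  x=-6.370: |R|=1.44692 >1
Stable set (-5.9524, 0).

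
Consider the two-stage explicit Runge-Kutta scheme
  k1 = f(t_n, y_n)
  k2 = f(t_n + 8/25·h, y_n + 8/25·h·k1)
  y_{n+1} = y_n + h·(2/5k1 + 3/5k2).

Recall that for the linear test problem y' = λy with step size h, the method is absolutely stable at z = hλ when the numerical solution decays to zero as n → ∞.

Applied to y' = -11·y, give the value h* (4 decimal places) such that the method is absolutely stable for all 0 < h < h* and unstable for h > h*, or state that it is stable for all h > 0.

Test eqn y'=λy, z=hλ:
  k1=λy_n ⇒ h·k1=z·y_n;  k2=λ(1+8/25z)y_n ⇒ h·k2=z(1+8/25z)y_n
  y_{n+1}/y_n = 1 + 2/5z + 3/5z(1+8/25z) = 1 + z + 24/125z²
  R(z) = 1 + z + 24/125z².

Boundary: |R(x)|=1, x<0.
x=-0.3: |R|=0.7173
R=1: x+24/125x²=0 ⇒ x=−125/24=-5.2083; min R=1−1/(4·24/125)=-0.3021>−1
Confirm numerically:
  x=-4.994: |R|=0.79449 <1
  x=-2.943: |R|=0.28004 <1
  x=-2.901: |R|=0.28517 <1
  x=-2.658: |R|=0.30153 <1
  x=-5.349: |R|=1.14447 >1
  x=-5.282: |R|=1.07471 >1
Interval (-5.2083, 0).

(-5.2083,0); λ=-11 ⇒ h* = (125/24)/11 = 0.4735.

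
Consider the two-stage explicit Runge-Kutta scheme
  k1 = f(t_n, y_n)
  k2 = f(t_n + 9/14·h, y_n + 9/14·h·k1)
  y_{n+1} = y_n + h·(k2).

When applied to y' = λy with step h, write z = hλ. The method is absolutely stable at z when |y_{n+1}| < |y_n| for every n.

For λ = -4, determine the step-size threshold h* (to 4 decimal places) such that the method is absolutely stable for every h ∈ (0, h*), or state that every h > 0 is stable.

(-1.5556,0); λ=-4 ⇒ h* = (14/9)/4 = 0.3889.

Set f=λy, z=hλ:
  k1=λy_n ⇒ h·k1=z·y_n;  k2=λ(1+9/14z)y_n ⇒ h·k2=z(1+9/14z)y_n
  y_{n+1}/y_n = 1 + z(1+9/14z) = 1 + z + 9/14z²
  Hence R(z) = 1 + z + 9/14z².

Boundary: |R(x)|=1, x<0.
x=-0.8: |R|=0.6114
R=1: x+9/14x²=0 ⇒ x=−14/9=-1.5556; min R=1−1/(4·9/14)=0.6111>−1
Confirm numerically:
  x=-1.132: |R|=0.69177 <1
  x=-0.823: |R|=0.61243 <1
  x=-0.696: |R|=0.61541 <1
  x=-2.040: |R|=1.63531 >1
  x=-1.967: |R|=1.52027 >1
  x=-1.964: |R|=1.51569 >1
So |R|<1 on (-1.5556, 0).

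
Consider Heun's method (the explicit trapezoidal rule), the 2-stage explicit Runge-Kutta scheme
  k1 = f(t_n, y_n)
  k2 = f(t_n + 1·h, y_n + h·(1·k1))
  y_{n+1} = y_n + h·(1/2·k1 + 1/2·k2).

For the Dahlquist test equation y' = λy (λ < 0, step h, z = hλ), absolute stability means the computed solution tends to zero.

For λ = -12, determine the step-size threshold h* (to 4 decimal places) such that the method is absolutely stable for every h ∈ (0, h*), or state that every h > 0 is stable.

(-2.0000,0); λ=-12 ⇒ h* = 0.1667.

On y'=λy, z=hλ:
  order 2, 2-stage ⇒ R(z)=1+z+z^2/2
  (e.g. R(-1.43)=0.59245, |R|=0.59245)

Find x<0 with |R(x)|<1.
x=-1.43: |R|=0.5924
|R(-1.97)|=0.9704 |R(-1.6)|=0.6800 |R(-0.58)|=0.5882
Bisect:
  x_lo=-2.5087 |R|=1.6380  x_hi=-0.3928 |R|=0.6843
  mid=-1.45075 |R|=0.60159 →hi
  mid=-1.97970 |R|=0.97991 →hi
  mid=-2.24418 |R|=1.27399 →lo
  mid=-2.11194 |R|=1.11820 →lo
  mid=-2.04582 |R|=1.04687 →lo
  mid=-2.01276 |R|=1.01284 →lo
  mid=-1.99623 |R|=0.99624 →hi
  mid=-2.00449 |R|=1.00450 →lo
  ...
  [-2.00010,-1.99997] ⇒ x*=-2.0000
So |R|<1 on (-2.0000, 0).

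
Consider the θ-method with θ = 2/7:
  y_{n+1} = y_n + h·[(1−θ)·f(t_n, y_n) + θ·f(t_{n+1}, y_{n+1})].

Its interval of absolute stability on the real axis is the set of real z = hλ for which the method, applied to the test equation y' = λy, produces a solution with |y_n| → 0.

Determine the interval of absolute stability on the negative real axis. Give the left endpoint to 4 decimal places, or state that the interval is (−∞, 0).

(-4.6667, 0).

Test eqn y'=λy, z=hλ:
  y_{n+1} = y_n + z·[5/7·y_n + 2/7·y_{n+1}] ⇒ (1 − 2/7z)y_{n+1} = (1 + 5/7z)y_n
  Hence R(z) = (1 + 5/7z)/(1 − 2/7z).

Boundary: |R(x)|=1, x<0.
x=-1.3: |R|=0.0521
R=−1: 1+5/7x = −1+2/7x ⇒ -3/7x=2 ⇒ x=2/(-3/7)=-4.6667
Confirm numerically:
  x=-4.425: |R|=0.95426 <1
  x=-3.573: |R|=0.76806 <1
  x=-2.530: |R|=0.46849 <1
  x=-5.094: |R|=1.07459 >1
  x=-4.954: |R|=1.05098 >1
So |R|<1 on (-4.6667, 0).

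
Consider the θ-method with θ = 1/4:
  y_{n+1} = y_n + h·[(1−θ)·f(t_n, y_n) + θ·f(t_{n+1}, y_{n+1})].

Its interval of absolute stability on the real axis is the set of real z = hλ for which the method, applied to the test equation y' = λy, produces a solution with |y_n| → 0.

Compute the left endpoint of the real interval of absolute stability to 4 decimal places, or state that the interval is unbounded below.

z* = -4.0000.

Set f=λy, z=hλ:
  y_{n+1} = y_n + z·[3/4·y_n + 1/4·y_{n+1}] ⇒ (1 − 1/4z)y_{n+1} = (1 + 3/4z)y_n
  so R(z) = (1 + 3/4z)/(1 − 1/4z).

Find x<0 with |R(x)|<1.
x=-0.81: |R|=0.3264
R=−1: 1+3/4x = −1+1/4x ⇒ -1/2x=2 ⇒ x=2/(-1/2)=-4.0000
Confirm numerically:
  x=-2.901: |R|=0.68150 <1
  x=-2.040: |R|=0.35099 <1
  x=-2.021: |R|=0.34263 <1
  x=-4.394: |R|=1.09388 >1
  x=-4.304: |R|=1.07322 >1
  x=-4.093: |R|=1.02298 >1
So |R|<1 on (-4.0000, 0).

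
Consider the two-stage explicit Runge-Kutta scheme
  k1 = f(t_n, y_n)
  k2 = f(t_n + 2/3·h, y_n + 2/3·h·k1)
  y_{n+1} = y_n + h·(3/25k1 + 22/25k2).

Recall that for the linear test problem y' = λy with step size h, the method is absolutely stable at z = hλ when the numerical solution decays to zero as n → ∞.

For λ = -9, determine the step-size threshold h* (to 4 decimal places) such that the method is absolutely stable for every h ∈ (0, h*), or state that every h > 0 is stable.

(-1.7045,0); λ=-9 ⇒ h* = (75/44)/9 = 0.1894.

Set f=λy, z=hλ:
  k1=λy_n ⇒ h·k1=z·y_n;  k2=λ(1+2/3z)y_n ⇒ h·k2=z(1+2/3z)y_n
  y_{n+1}/y_n = 1 + 3/25z + 22/25z(1+2/3z) = 1 + z + 44/75z²
  R(z) = 1 + z + 44/75z².

Boundary: |R(x)|=1, x<0.
x=-1.25: |R|=0.6667
R=1: x+44/75x²=0 ⇒ x=−75/44=-1.7045; min R=1−1/(4·44/75)=0.5739>−1
Confirm numerically:
  x=-1.346: |R|=0.71687 <1
  x=-0.934: |R|=0.57778 <1
  x=-0.872: |R|=0.57409 <1
  x=-2.277: |R|=1.76471 >1
  x=-1.971: |R|=1.30811 >1
  x=-1.852: |R|=1.16021 >1
So |R|<1 on (-1.7045, 0).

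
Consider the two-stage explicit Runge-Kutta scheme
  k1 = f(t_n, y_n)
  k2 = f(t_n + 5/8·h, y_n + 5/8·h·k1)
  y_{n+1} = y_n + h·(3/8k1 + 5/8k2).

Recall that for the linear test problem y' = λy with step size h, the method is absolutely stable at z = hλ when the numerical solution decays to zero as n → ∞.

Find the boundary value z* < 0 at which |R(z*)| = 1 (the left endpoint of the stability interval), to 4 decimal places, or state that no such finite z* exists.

left endpoint -2.5600.

On y'=λy, z=hλ:
  k1=λy_n ⇒ h·k1=z·y_n;  k2=λ(1+5/8z)y_n ⇒ h·k2=z(1+5/8z)y_n
  y_{n+1}/y_n = 1 + 3/8z + 5/8z(1+5/8z) = 1 + z + 25/64z²
  ⇒ R(z) = 1 + z + 25/64z².

Find x<0 with |R(x)|<1.
x=-1.27: |R|=0.3600
R=1: x+25/64x²=0 ⇒ x=−64/25=-2.5600; min R=1−1/(4·25/64)=0.3600>−1
Confirm numerically:
  x=-1.758: |R|=0.44925 <1
  x=-1.717: |R|=0.43460 <1
  x=-1.655: |R|=0.41493 <1
  x=-1.459: |R|=0.37252 <1
  x=-3.015: |R|=1.53587 >1
  x=-2.786: |R|=1.24595 >1
So |R|<1 on (-2.5600, 0).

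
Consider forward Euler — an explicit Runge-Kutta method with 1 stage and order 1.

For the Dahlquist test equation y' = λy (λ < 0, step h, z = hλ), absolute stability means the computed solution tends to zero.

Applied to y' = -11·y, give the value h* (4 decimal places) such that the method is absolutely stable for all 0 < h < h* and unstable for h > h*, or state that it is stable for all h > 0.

(-2.0000,0); λ=-11 ⇒ h* = 0.1818.

On y'=λy, z=hλ:
  order 1, 1-stage ⇒ R(z)=1+z
  (e.g. R(-1.26)=-0.26000, |R|=0.26000)

Need |R(x)|<1, x<0.
x=-1.26: |R|=0.2600
|R(-2.28)|=1.2800 |R(-1.82)|=0.8200 |R(-1.51)|=0.5100
Bisect:
  x_lo=-2.7683 |R|=1.7683  x_hi=-0.1168 |R|=0.8832
  mid=-1.44254 |R|=0.44254 →hi
  mid=-2.10541 |R|=1.10541 →lo
  mid=-1.77398 |R|=0.77398 →hi
  mid=-1.93969 |R|=0.93969 →hi
  mid=-2.02255 |R|=1.02255 →lo
  mid=-1.98112 |R|=0.98112 →hi
  mid=-2.00184 |R|=1.00184 →lo
  mid=-1.99148 |R|=0.99148 →hi
  mid=-1.99666 |R|=0.99666 →hi
  mid=-1.99925 |R|=0.99925 →hi
  ...
  [-2.00006,-1.99990] ⇒ x*=-2.0000
So |R|<1 on (-2.0000, 0).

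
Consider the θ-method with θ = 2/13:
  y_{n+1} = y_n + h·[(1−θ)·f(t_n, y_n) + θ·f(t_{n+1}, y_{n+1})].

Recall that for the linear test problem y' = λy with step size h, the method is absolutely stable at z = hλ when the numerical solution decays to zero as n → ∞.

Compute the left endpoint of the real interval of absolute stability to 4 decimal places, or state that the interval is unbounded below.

z* = -2.8889.

Test eqn y'=λy, z=hλ:
  y_{n+1} = y_n + z·[11/13·y_n + 2/13·y_{n+1}] ⇒ (1 − 2/13z)y_{n+1} = (1 + 11/13z)y_n
  ⇒ R(z) = (1 + 11/13z)/(1 − 2/13z).

Solve |R(x)|<1 on ℝ⁻.
x=-1.57: |R|=0.2646
R=−1: 1+11/13x = −1+2/13x ⇒ -9/13x=2 ⇒ x=2/(-9/13)=-2.8889
Confirm numerically:
  x=-2.714: |R|=0.91459 <1
  x=-2.681: |R|=0.89810 <1
  x=-2.159: |R|=0.62068 <1
  x=-3.467: |R|=1.26101 >1
  x=-3.062: |R|=1.08147 >1
So |R|<1 on (-2.8889, 0).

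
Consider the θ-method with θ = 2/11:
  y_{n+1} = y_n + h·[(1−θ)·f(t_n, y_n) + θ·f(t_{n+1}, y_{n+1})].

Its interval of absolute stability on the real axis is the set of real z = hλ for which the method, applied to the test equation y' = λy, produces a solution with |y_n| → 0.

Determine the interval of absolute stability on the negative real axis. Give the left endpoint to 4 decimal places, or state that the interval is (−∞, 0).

z∈(-3.1429,0).

Set f=λy, z=hλ:
  y_{n+1} = y_n + z·[9/11·y_n + 2/11·y_{n+1}] ⇒ (1 − 2/11z)y_{n+1} = (1 + 9/11z)y_n
  R(z) = (1 + 9/11z)/(1 − 2/11z).

Boundary: |R(x)|=1, x<0.
x=-0.58: |R|=0.4753
R=−1: 1+9/11x = −1+2/11x ⇒ -7/11x=2 ⇒ x=2/(-7/11)=-3.1429
Confirm numerically:
  x=-2.877: |R|=0.88892 <1
  x=-2.135: |R|=0.53798 <1
  x=-1.899: |R|=0.41161 <1
  x=-3.598: |R|=1.17509 >1
  x=-3.190: |R|=1.01899 >1
Stable set (-3.1429, 0).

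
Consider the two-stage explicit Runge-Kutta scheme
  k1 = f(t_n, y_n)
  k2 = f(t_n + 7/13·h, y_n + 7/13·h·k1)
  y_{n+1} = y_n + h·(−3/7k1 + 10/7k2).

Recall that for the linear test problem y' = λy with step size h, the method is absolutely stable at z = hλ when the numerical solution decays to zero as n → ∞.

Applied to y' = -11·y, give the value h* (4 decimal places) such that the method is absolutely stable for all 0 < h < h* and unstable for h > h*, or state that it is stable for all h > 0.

(-1.3000,0); λ=-11 ⇒ h* = (13/10)/11 = 0.1182.

On y'=λy, z=hλ:
  k1=λy_n ⇒ h·k1=z·y_n;  k2=λ(1+7/13z)y_n ⇒ h·k2=z(1+7/13z)y_n
  y_{n+1}/y_n = 1 − 3/7z + 10/7z(1+7/13z) = 1 + z + 10/13z²
  so R(z) = 1 + z + 10/13z².

Need |R(x)|<1, x<0.
x=-0.53: |R|=0.6861
R=1: x+10/13x²=0 ⇒ x=−13/10=-1.3000; min R=1−1/(4·10/13)=0.6750>−1
Confirm numerically:
  x=-1.142: |R|=0.86120 <1
  x=-1.087: |R|=0.82190 <1
  x=-0.912: |R|=0.72780 <1
  x=-0.653: |R|=0.67501 <1
  x=-1.662: |R|=1.46280 >1
  x=-1.514: |R|=1.24923 >1
Stable set (-1.3000, 0).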